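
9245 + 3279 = 12524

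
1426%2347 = 1426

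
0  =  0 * 9249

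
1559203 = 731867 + 827336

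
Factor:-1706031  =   - 3^2*189559^1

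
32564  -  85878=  - 53314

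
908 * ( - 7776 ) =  - 7060608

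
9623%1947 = 1835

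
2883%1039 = 805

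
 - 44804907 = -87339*513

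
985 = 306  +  679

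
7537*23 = 173351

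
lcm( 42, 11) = 462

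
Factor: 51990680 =2^3*5^1*7^1*185681^1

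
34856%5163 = 3878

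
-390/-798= 65/133 = 0.49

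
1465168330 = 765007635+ 700160695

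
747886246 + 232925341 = 980811587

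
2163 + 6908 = 9071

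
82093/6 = 13682+1/6 = 13682.17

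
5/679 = 5/679=0.01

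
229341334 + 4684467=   234025801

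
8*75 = 600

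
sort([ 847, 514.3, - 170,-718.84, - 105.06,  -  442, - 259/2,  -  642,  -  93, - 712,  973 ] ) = [ - 718.84, - 712, - 642,-442, - 170, - 259/2,-105.06, - 93,514.3, 847, 973] 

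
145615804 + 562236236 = 707852040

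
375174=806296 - 431122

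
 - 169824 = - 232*732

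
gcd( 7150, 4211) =1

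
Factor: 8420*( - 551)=- 2^2  *5^1*19^1 * 29^1*421^1=- 4639420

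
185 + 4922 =5107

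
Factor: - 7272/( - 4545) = 8/5=2^3*5^( - 1)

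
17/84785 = 17/84785 = 0.00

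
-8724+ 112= - 8612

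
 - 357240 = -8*44655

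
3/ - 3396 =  - 1/1132=-0.00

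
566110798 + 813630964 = 1379741762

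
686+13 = 699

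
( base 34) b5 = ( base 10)379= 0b101111011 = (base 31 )c7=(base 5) 3004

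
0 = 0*438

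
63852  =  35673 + 28179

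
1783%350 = 33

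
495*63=31185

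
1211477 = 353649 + 857828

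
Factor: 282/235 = 6/5 =2^1*3^1*5^(-1) 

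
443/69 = 6 + 29/69 = 6.42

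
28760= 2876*10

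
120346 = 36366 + 83980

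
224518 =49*4582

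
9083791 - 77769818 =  - 68686027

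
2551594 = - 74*(-34481)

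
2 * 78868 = 157736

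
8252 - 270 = 7982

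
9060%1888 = 1508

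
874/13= 67 + 3/13=67.23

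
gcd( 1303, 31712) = 1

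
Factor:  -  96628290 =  - 2^1*3^1*5^1*11^1 * 23^1 * 29^1*439^1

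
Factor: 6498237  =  3^1*179^1*12101^1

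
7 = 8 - 1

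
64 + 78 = 142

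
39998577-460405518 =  - 420406941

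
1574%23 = 10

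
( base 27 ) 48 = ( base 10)116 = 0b1110100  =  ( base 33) 3h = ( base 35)3b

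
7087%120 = 7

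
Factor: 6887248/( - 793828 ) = - 1721812/198457  =  - 2^2*7^( - 1 )*28351^( - 1 )* 430453^1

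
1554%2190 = 1554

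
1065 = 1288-223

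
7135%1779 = 19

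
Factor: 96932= 2^2*11^1*2203^1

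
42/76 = 21/38 = 0.55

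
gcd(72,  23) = 1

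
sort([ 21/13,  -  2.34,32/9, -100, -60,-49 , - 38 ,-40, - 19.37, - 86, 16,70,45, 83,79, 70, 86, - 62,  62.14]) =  [ - 100, - 86,-62,  -  60, - 49, - 40,-38,- 19.37 ,-2.34,21/13, 32/9, 16,  45,62.14, 70,  70,79,83, 86] 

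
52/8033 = 52/8033 = 0.01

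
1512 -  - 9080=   10592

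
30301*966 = 29270766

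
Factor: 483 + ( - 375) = 2^2*3^3 = 108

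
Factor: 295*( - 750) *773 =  - 2^1*3^1*5^4*59^1 * 773^1  =  - 171026250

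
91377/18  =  10153/2= 5076.50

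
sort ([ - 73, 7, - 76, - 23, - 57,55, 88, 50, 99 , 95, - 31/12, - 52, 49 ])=[ - 76, - 73, - 57, - 52, - 23,-31/12,7,49,50,55, 88, 95,  99] 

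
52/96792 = 13/24198 = 0.00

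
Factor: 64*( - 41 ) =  - 2^6*41^1 = - 2624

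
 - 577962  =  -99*5838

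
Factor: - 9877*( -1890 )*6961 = 129944676330  =  2^1*  3^3 * 5^1*7^2*17^1*83^1 * 6961^1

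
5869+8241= 14110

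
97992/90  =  1088 + 4/5 = 1088.80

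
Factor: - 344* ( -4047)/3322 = 2^2*3^1*11^( - 1 )*19^1*  43^1*71^1 *151^( - 1) = 696084/1661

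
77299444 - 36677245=40622199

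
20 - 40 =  - 20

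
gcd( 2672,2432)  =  16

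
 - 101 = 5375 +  - 5476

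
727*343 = 249361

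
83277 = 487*171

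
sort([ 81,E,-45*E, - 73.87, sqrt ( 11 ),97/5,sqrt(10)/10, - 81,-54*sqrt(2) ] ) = [  -  45*E,-81,-54 * sqrt( 2 ),-73.87, sqrt(10 ) /10,E, sqrt( 11 ), 97/5,81]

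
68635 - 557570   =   - 488935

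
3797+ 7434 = 11231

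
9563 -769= 8794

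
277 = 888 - 611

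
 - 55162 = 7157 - 62319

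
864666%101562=52170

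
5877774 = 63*93298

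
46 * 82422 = 3791412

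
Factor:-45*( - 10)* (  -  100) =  - 2^3 * 3^2*5^4  =  - 45000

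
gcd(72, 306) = 18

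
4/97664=1/24416 = 0.00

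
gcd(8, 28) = 4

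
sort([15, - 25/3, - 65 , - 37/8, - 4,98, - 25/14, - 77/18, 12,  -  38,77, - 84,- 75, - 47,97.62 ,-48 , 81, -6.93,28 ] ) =[ -84, -75, - 65, - 48, - 47,-38, - 25/3, - 6.93, - 37/8, - 77/18, - 4, - 25/14,12,15, 28, 77, 81, 97.62, 98 ] 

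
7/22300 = 7/22300 = 0.00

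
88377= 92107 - 3730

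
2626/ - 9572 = -1 + 3473/4786 = - 0.27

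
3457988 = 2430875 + 1027113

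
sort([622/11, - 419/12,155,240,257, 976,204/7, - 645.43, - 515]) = [ - 645.43, - 515, - 419/12, 204/7,622/11,155,240, 257,976] 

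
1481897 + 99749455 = 101231352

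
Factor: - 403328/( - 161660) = 736/295= 2^5 *5^( - 1 )*23^1*59^(-1)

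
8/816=1/102 =0.01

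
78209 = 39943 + 38266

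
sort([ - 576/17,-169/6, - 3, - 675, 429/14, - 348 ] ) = [ - 675, - 348,- 576/17, - 169/6, - 3,  429/14]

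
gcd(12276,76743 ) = 9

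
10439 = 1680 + 8759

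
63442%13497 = 9454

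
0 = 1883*0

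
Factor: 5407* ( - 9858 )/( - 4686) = 11^( - 1)*31^1*53^1*71^( - 1 )  *  5407^1 = 8883701/781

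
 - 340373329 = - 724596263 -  - 384222934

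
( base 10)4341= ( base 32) 47L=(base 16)10f5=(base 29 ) 54k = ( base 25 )6ng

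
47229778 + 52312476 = 99542254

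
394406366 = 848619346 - 454212980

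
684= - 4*( - 171)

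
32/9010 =16/4505 = 0.00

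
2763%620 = 283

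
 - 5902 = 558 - 6460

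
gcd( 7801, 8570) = 1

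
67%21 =4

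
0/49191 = 0 = 0.00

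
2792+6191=8983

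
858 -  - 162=1020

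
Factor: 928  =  2^5*29^1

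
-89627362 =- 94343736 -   -  4716374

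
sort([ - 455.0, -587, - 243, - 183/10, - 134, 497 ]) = [ - 587, - 455.0,  -  243,-134, -183/10  ,  497 ]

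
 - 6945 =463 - 7408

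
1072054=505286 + 566768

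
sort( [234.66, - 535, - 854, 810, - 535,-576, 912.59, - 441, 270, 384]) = [ - 854, - 576, - 535,- 535, - 441, 234.66 , 270, 384, 810, 912.59 ] 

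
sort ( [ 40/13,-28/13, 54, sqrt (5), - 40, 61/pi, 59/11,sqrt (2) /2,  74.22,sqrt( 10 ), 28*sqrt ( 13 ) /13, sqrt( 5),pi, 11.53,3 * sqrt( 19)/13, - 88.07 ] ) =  [ -88.07, - 40, - 28/13, sqrt(2 )/2,3*sqrt (19) /13,sqrt(5),sqrt(5), 40/13, pi, sqrt(10), 59/11, 28*sqrt( 13 ) /13, 11.53, 61/pi, 54,  74.22] 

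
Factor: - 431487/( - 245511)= 761/433 = 433^(-1)*761^1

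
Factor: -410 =-2^1*5^1*41^1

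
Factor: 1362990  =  2^1 * 3^1*5^1*45433^1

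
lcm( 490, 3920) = 3920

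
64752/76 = 852 = 852.00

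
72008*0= 0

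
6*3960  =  23760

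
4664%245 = 9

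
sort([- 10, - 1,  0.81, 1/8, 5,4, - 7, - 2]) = [ - 10, - 7, - 2, - 1, 1/8, 0.81, 4, 5]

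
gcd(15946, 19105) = 1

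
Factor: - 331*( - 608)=201248 = 2^5*19^1*331^1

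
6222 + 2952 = 9174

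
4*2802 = 11208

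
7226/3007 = 7226/3007=2.40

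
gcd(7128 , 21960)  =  72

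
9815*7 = 68705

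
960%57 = 48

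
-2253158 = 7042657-9295815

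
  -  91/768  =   - 1 + 677/768 = - 0.12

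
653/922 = 653/922= 0.71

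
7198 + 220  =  7418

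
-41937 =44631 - 86568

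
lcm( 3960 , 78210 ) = 312840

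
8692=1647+7045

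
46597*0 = 0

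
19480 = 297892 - 278412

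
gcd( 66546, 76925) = 1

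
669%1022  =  669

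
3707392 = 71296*52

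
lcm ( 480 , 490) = 23520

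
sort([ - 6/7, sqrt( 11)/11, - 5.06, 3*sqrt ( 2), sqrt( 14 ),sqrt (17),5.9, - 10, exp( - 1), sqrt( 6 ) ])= [ - 10,-5.06, - 6/7,sqrt(11) /11,exp( - 1),sqrt ( 6 ), sqrt ( 14) , sqrt( 17), 3 *sqrt( 2 ), 5.9 ] 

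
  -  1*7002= - 7002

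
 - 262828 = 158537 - 421365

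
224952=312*721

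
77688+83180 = 160868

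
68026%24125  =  19776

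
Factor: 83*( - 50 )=  -  4150=- 2^1*5^2 * 83^1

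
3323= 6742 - 3419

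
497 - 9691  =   - 9194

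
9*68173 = 613557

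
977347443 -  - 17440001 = 994787444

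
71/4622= 71/4622 = 0.02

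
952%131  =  35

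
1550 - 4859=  - 3309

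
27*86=2322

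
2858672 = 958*2984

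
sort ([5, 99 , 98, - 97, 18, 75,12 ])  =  [ - 97, 5, 12,  18 , 75,98, 99]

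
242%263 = 242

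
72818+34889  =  107707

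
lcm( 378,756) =756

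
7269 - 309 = 6960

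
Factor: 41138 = 2^1*67^1*307^1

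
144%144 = 0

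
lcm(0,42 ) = 0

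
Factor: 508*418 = 2^3 * 11^1*19^1*127^1 = 212344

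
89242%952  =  706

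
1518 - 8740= -7222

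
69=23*3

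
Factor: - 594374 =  - 2^1 * 11^1*27017^1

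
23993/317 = 75 + 218/317 = 75.69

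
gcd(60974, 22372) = 2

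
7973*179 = 1427167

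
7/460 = 7/460 = 0.02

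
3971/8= 496 + 3/8 = 496.38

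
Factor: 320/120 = 8/3= 2^3*3^(-1)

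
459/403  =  1 + 56/403=1.14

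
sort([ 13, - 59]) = [-59, 13 ] 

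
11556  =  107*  108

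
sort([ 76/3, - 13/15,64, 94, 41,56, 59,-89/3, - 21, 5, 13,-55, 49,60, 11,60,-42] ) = [ - 55,-42, - 89/3, -21, - 13/15, 5,11, 13, 76/3,41, 49,56,59, 60, 60, 64, 94 ] 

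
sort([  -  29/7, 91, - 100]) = [ - 100, - 29/7,91]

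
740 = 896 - 156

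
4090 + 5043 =9133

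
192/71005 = 192/71005=   0.00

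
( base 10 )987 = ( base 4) 33123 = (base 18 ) 30f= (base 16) 3db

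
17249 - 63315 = -46066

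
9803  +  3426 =13229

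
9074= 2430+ 6644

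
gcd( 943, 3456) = 1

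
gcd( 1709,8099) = 1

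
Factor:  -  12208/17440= - 2^(-1)*5^( - 1) * 7^1=- 7/10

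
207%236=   207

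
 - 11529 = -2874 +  - 8655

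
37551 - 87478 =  - 49927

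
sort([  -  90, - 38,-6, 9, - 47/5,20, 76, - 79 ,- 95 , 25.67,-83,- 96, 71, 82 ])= [-96, - 95, - 90, - 83,  -  79,-38,-47/5, - 6,9 , 20 , 25.67,71, 76, 82 ]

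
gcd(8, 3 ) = 1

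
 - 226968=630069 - 857037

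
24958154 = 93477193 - 68519039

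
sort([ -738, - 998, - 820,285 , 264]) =[ - 998, - 820,-738, 264, 285 ] 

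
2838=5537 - 2699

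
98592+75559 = 174151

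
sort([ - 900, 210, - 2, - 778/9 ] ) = [ - 900, - 778/9, - 2, 210 ]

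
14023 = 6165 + 7858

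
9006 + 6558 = 15564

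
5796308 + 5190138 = 10986446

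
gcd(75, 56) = 1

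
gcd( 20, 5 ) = 5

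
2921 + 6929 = 9850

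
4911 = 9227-4316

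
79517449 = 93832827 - 14315378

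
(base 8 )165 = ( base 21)5c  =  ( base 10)117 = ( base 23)52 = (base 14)85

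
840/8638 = 60/617  =  0.10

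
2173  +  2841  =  5014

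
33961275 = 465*73035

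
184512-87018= 97494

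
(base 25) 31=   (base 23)37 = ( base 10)76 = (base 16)4C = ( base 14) 56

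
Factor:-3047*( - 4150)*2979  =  37669603950 = 2^1*3^2*5^2*11^1*83^1*277^1 * 331^1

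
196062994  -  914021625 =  - 717958631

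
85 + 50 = 135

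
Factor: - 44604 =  - 2^2*3^3*7^1*59^1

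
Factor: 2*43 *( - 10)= - 860 = -2^2*5^1 * 43^1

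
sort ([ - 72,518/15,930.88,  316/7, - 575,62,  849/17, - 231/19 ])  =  [-575, - 72 ,-231/19,518/15,316/7,849/17, 62,930.88] 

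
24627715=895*27517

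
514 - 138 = 376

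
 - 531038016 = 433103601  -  964141617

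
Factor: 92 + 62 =2^1*7^1*11^1 = 154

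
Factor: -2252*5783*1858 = -2^3*563^1*929^1 * 5783^1  =  - 24197321128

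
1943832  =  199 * 9768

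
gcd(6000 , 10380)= 60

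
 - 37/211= -1 + 174/211 = - 0.18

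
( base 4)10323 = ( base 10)315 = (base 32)9R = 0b100111011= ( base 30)af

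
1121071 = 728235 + 392836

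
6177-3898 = 2279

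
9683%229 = 65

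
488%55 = 48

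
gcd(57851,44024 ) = 1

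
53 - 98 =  - 45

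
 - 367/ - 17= 21 + 10/17 = 21.59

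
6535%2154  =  73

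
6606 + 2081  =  8687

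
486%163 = 160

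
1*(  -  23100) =- 23100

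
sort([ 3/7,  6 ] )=[ 3/7,6 ]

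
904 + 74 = 978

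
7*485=3395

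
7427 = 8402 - 975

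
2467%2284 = 183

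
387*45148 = 17472276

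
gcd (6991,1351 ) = 1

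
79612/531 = 79612/531 = 149.93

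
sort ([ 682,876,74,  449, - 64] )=[ - 64,74, 449, 682,876 ]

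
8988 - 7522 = 1466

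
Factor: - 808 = -2^3 * 101^1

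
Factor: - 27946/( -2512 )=89/8 = 2^( - 3) * 89^1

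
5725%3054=2671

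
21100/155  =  4220/31 = 136.13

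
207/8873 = 207/8873 = 0.02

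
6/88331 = 6/88331 = 0.00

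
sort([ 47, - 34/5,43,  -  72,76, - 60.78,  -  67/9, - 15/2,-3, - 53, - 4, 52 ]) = [-72,  -  60.78, - 53, - 15/2, - 67/9, - 34/5, - 4  ,- 3,43,47,52, 76 ]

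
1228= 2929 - 1701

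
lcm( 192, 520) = 12480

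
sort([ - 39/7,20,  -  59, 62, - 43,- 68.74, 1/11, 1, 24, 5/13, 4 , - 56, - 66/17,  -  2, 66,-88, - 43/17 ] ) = [ - 88, - 68.74, - 59, - 56 ,  -  43, - 39/7 , - 66/17, -43/17,  -  2,  1/11,5/13, 1, 4,20,  24,62, 66]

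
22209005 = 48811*455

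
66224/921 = 66224/921 = 71.90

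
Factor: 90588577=6607^1*13711^1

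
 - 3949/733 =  -6 + 449/733 = - 5.39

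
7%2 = 1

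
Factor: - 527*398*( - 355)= 2^1*5^1*17^1*31^1*71^1*199^1=74459830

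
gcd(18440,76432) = 8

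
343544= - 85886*( - 4) 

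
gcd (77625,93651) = 3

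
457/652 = 457/652 = 0.70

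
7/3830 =7/3830 = 0.00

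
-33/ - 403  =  33/403 = 0.08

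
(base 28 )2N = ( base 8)117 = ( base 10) 79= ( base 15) 54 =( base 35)29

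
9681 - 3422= 6259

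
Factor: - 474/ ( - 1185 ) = 2^1 * 5^(  -  1 ) = 2/5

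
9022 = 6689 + 2333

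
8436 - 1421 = 7015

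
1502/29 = 1502/29 = 51.79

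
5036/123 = 40  +  116/123  =  40.94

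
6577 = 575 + 6002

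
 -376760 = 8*(-47095)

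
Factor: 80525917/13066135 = 5^(-1)*61^1*197^1*6701^1 * 2613227^( - 1 )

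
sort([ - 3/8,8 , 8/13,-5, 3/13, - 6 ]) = [-6 ,  -  5, - 3/8,3/13,8/13 , 8 ]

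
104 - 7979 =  - 7875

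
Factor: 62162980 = 2^2*5^1*11^1*282559^1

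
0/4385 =0 = 0.00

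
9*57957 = 521613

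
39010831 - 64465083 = - 25454252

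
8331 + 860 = 9191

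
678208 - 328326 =349882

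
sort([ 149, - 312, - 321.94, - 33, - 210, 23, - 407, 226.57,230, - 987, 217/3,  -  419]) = [-987, -419,  -  407 , - 321.94,-312, - 210,  -  33,23, 217/3, 149, 226.57,230 ] 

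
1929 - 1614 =315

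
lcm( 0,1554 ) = 0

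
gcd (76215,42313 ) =1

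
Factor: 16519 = 16519^1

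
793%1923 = 793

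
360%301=59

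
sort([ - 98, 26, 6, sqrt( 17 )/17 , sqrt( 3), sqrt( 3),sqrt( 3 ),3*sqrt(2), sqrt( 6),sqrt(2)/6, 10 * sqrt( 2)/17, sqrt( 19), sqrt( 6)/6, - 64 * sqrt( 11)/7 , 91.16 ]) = [  -  98, - 64*sqrt( 11)/7,  sqrt(2) /6,sqrt( 17 )/17,sqrt(6 )/6 , 10  *sqrt( 2)/17, sqrt( 3 ),sqrt(3),sqrt( 3 ),sqrt (6 ) , 3*sqrt( 2 ),  sqrt(19 ),6, 26,91.16 ]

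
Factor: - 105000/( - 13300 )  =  150/19  =  2^1 * 3^1*5^2*19^ ( - 1 ) 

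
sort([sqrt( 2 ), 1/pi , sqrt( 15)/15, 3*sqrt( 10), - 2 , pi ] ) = [ - 2,sqrt( 15)/15, 1/pi,sqrt(2 ),  pi, 3*sqrt(10)]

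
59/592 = 59/592 = 0.10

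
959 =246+713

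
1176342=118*9969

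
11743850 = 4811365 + 6932485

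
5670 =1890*3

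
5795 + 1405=7200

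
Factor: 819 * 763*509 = 318072573 = 3^2*7^2*13^1*109^1*509^1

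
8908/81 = 109+79/81=109.98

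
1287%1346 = 1287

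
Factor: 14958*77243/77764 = 2^( - 1)*3^3* 277^1*19441^( - 1)*77243^1 = 577700397/38882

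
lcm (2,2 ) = 2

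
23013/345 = 66  +  81/115 =66.70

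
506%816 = 506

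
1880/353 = 1880/353  =  5.33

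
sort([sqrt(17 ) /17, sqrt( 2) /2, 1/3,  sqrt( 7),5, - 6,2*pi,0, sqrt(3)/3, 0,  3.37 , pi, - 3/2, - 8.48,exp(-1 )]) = [  -  8.48, - 6, - 3/2, 0,0,sqrt(17 )/17,1/3,  exp( - 1) , sqrt( 3 )/3,sqrt(2)/2, sqrt( 7),pi,3.37,5, 2*pi ] 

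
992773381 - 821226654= 171546727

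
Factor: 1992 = 2^3*3^1*83^1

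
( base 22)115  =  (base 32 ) fv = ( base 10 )511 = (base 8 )777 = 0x1FF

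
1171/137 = 1171/137 = 8.55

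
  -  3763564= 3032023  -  6795587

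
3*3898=11694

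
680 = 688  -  8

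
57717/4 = 57717/4 = 14429.25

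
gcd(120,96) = 24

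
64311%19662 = 5325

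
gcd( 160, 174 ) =2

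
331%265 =66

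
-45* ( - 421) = 18945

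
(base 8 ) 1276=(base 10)702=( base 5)10302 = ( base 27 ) Q0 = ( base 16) 2BE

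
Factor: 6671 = 7^1*953^1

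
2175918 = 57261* 38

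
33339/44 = 757  +  31/44 = 757.70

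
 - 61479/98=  - 61479/98 = - 627.34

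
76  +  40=116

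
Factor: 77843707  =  23^1 * 41^1 * 82549^1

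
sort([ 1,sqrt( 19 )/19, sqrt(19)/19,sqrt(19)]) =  [ sqrt(19)/19,sqrt( 19)/19,1, sqrt(19)]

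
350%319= 31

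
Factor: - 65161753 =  - 29^1 *269^1*8353^1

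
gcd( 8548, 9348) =4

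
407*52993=21568151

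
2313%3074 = 2313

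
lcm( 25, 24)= 600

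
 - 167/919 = - 167/919= - 0.18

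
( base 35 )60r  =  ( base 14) 298D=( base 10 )7377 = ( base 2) 1110011010001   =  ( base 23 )dlh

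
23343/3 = 7781= 7781.00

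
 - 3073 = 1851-4924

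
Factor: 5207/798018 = 2^(  -  1)*3^( - 1)*13^( -2 )*41^1*127^1*787^( - 1)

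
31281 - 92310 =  - 61029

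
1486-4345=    - 2859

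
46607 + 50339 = 96946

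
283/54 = 5 + 13/54 = 5.24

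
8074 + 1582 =9656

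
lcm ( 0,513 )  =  0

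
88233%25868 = 10629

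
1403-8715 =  - 7312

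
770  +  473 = 1243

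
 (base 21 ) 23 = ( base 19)27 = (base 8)55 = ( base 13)36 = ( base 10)45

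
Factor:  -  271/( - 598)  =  2^(  -  1) * 13^( - 1)*23^( - 1)  *271^1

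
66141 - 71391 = -5250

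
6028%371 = 92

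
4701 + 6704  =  11405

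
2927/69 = 2927/69 = 42.42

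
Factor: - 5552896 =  -2^8*109^1* 199^1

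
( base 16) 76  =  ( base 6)314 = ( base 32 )3m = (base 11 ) a8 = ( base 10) 118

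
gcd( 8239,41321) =7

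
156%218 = 156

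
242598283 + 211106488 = 453704771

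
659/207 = 3 + 38/207= 3.18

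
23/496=23/496 = 0.05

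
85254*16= 1364064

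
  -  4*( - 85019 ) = 340076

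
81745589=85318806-3573217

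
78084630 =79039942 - 955312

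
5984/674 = 8 + 296/337 = 8.88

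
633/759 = 211/253 = 0.83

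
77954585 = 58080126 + 19874459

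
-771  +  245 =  -526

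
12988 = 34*382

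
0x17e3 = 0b1011111100011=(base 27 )8ad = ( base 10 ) 6115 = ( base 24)AEJ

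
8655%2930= 2795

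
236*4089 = 965004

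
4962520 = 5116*970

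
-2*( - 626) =1252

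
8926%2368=1822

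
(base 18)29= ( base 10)45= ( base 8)55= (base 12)39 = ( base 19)27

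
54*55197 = 2980638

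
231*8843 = 2042733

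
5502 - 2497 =3005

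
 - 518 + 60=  - 458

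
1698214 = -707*(-2402)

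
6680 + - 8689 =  - 2009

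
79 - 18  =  61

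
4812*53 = 255036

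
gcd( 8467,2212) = 1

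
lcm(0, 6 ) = 0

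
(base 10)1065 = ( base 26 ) 1EP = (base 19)2i1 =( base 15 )4B0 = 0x429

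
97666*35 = 3418310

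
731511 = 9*81279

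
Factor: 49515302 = 2^1 * 673^1*36787^1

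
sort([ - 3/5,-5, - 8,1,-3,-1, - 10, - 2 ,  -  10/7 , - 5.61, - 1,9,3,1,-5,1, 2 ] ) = [ - 10, - 8,  -  5.61, -5,-5, - 3, - 2, - 10/7,-1,-1,-3/5, 1, 1, 1,2, 3 , 9]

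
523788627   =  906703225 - 382914598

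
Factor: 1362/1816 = 3/4 = 2^( - 2 )*  3^1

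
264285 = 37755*7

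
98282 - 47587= 50695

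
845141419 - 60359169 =784782250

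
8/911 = 8/911 = 0.01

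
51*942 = 48042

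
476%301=175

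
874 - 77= 797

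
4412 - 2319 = 2093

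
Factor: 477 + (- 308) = 13^2 = 169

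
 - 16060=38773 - 54833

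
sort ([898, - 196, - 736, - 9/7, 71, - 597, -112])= [ - 736, - 597, - 196, - 112 , - 9/7,  71,898]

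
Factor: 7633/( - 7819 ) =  - 7^( - 1)*17^1*449^1*1117^ ( - 1 )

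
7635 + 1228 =8863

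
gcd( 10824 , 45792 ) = 24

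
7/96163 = 7/96163 = 0.00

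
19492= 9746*2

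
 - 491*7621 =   -  3741911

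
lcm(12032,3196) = 204544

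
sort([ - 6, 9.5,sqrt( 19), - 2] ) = [-6, - 2, sqrt(19 ), 9.5]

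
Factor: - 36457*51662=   -  1883441534  =  -2^1* 13^1*1987^1*36457^1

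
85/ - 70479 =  - 1 + 70394/70479 = -0.00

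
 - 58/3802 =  - 29/1901 = - 0.02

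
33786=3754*9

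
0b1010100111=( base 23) 16c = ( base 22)18j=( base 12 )487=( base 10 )679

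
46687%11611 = 243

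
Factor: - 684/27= - 76/3 = - 2^2*3^( - 1) *19^1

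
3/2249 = 3/2249  =  0.00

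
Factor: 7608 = 2^3*3^1* 317^1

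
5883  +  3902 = 9785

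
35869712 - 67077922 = - 31208210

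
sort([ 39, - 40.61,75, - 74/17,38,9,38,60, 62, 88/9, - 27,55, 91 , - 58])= [ - 58, - 40.61, - 27, - 74/17 , 9, 88/9,38,38, 39,  55, 60  ,  62 , 75,91] 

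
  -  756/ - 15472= 189/3868 = 0.05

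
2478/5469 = 826/1823 = 0.45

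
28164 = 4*7041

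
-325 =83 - 408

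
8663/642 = 13 + 317/642 = 13.49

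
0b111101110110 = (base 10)3958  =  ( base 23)7B2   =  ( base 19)ai6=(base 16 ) f76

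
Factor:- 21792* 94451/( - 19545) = 686092064/6515 = 2^5*5^ ( - 1)*7^1*103^1*131^1*227^1*1303^( - 1) 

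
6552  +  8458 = 15010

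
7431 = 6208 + 1223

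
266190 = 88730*3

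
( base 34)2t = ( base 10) 97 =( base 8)141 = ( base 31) 34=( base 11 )89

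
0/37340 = 0 =0.00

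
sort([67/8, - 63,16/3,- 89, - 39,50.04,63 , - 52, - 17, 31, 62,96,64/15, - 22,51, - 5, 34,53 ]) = [ - 89, - 63, - 52, - 39,-22, - 17, - 5,64/15,16/3,67/8,31,34, 50.04,51, 53,62, 63 , 96 ]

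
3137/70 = 3137/70 = 44.81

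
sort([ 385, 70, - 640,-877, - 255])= [  -  877,- 640, -255,70, 385]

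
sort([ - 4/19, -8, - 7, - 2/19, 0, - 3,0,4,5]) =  [  -  8,  -  7,-3, - 4/19, - 2/19,0,0, 4,  5] 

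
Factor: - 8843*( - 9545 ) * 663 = 3^1 * 5^1 * 13^1 * 17^1*23^1*37^1 *83^1 *239^1 = 55961466405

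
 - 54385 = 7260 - 61645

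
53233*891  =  47430603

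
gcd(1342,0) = 1342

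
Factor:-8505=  - 3^5*5^1*7^1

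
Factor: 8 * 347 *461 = 1279736 =2^3*347^1* 461^1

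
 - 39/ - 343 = 39/343=0.11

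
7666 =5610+2056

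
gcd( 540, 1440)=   180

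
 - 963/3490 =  - 1 + 2527/3490 = - 0.28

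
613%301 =11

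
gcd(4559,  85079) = 1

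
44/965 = 44/965 = 0.05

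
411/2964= 137/988  =  0.14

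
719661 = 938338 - 218677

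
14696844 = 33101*444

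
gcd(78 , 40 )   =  2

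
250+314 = 564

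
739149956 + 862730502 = 1601880458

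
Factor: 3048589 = 59^1*163^1*317^1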